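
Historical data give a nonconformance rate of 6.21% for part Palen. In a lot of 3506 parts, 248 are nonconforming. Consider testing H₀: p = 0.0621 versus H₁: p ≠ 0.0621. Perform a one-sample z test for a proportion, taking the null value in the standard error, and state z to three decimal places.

p̂ = 248/3506 ≈ 0.070736.
Standard error under H₀: √(0.0621×0.9379/3506) = 0.004076.
z = (0.070736 − 0.0621)/0.004076 = 0.008636/0.004076 = 2.119.
Two-sided p-value ≈ 2·Φ(−2.119) = 0.0341.

z = 2.119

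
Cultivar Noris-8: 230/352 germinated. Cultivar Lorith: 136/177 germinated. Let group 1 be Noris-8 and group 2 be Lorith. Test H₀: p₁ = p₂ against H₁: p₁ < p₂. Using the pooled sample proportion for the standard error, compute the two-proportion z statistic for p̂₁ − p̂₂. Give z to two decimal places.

z = -2.70

p̂₁ = 230/352 ≈ 0.65341, p̂₂ = 136/177 ≈ 0.76836.
Pooled p̂ = (230+136)/(352+177) = 366/529 = 0.69187.
SE = √(p̂(1−p̂)(1/n₁+1/n₂)) = √(0.69187·0.30813·0.00849063) = √(0.00181008) = 0.04255.
z = (0.65341 − 0.76836)/0.04255 = -0.11495/0.04255 = -2.70.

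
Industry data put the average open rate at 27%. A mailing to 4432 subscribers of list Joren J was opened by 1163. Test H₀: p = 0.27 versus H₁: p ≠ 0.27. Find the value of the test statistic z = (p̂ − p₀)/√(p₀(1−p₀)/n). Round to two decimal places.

z = -1.14

p̂ = 1163/4432 = 0.26241.
SE = √(p₀(1−p₀)/n) = √(0.1971/4432) = 0.00667.
z = (0.26241 − 0.27)/0.00667 = -0.00759/0.00667 = -1.14.
Two-sided p-value ≈ 2·Φ(−1.138) = 0.2550.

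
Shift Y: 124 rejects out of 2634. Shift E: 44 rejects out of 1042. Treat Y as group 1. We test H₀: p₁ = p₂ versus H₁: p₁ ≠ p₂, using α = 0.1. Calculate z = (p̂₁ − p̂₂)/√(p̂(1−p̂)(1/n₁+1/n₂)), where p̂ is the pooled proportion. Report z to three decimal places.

p̂₁ = 124/2634 = 0.04708, p̂₂ = 44/1042 = 0.04223.
Pooled p̂ = (124+44)/(2634+1042) = 168/3676 = 0.04570.
SE = √(p̂(1−p̂)(1/n₁+1/n₂)) = √(0.04570·0.95430·0.00133934) = √(5.8413e-05) = 0.00764.
z = (0.04708 − 0.04223)/0.00764 = 0.00485/0.00764 = 0.635.
p-value = 2·P(Z > 0.635) ≈ 0.5257. With α = 0.1, fail to reject H₀.

z = 0.635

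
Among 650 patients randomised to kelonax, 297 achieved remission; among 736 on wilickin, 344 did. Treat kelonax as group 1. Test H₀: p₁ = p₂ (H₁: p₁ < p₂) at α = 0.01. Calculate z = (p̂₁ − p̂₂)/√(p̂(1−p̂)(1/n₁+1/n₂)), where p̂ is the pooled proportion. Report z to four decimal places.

z = -0.3901

p̂₁ = 297/650 ≈ 0.456923, p̂₂ = 344/736 ≈ 0.467391.
Pooled p̂ = (297+344)/(650+736) = 641/1386 = 0.462482.
SE = √(p̂(1−p̂)(1/n₁+1/n₂)) = √(0.462482·0.537518·0.00289716) = √(0.000720211) = 0.026837.
z = (0.456923 − 0.467391)/0.026837 = -0.010468/0.026837 = -0.3901.
p-value = P(Z < -0.390) ≈ 0.3482; since p > α = 0.01, fail to reject H₀.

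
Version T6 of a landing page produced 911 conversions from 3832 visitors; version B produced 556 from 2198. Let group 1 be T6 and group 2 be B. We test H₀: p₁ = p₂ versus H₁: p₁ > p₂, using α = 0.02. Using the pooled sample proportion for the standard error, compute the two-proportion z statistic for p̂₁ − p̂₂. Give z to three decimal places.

z = -1.326

p̂₁ = 911/3832 = 0.237735, p̂₂ = 556/2198 = 0.252957.
Pooled p̂ = (911+556)/(3832+2198) = 1467/6030 = 0.243284.
SE = √(0.184097 × 0.000715919) = 0.011480.
z = (0.237735 − 0.252957)/0.011480 = -0.015222/0.011480 = -1.326.
p-value = P(Z > -1.326) ≈ 0.9076. With α = 0.02, fail to reject H₀.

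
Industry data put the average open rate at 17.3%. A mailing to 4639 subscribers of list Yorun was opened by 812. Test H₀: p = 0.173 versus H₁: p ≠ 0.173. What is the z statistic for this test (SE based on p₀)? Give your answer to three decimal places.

p̂ = 812/4639 = 0.175038.
Under H₀, SE = √(0.173·0.827/4639) = √(3.08409e-05) = 0.005553.
z = (0.175038 − 0.173)/0.005553 = 0.002038/0.005553 = 0.367.

z = 0.367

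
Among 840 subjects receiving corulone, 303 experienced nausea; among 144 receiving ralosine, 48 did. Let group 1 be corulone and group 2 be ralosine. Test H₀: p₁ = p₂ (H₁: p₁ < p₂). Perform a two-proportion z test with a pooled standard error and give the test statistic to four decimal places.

p̂₁ = 303/840 = 0.360714, p̂₂ = 48/144 = 0.333333.
Pooled p̂ = (303+48)/(840+144) = 351/984 = 0.356707.
SE = √(0.229467 × 0.00813492) = 0.043205.
z = (0.360714 − 0.333333)/0.043205 = 0.027381/0.043205 = 0.6337.
p-value = P(Z < 0.634) ≈ 0.7369.

z = 0.6337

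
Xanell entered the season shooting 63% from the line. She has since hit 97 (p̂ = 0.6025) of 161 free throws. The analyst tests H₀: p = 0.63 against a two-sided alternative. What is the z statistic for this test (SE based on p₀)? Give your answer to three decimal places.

z = -0.723

p̂ = 97/161 ≈ 0.60248.
Under H₀, SE = √(0.63·0.37/161) = √(0.00144783) = 0.03805.
z = (0.60248 − 0.63)/0.03805 = -0.02752/0.03805 = -0.723.
p-value = 2·P(Z > 0.723) ≈ 0.4696.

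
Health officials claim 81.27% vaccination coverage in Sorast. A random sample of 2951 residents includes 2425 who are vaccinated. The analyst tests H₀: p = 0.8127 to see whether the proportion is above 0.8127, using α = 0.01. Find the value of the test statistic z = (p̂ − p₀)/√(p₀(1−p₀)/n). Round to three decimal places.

p̂ = 2425/2951 = 0.821755.
Standard error under H₀: √(0.8127×0.1873/2951) = 0.007182.
z = (0.821755 − 0.8127)/0.007182 = 0.009055/0.007182 = 1.261.
p-value = P(Z > 1.261) ≈ 0.1037. With α = 0.01, fail to reject H₀.

z = 1.261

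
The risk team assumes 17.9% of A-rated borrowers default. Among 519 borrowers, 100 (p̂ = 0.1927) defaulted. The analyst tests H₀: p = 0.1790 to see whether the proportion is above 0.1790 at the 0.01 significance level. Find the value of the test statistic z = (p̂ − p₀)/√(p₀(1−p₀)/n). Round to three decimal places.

z = 0.813

p̂ = 100/519 ≈ 0.19268.
Under H₀, SE = √(0.179·0.821/519) = √(0.000283158) = 0.01683.
z = (0.19268 − 0.179)/0.01683 = 0.01368/0.01683 = 0.813.
p-value = P(Z > 0.813) ≈ 0.2081; since p > α = 0.01, fail to reject H₀.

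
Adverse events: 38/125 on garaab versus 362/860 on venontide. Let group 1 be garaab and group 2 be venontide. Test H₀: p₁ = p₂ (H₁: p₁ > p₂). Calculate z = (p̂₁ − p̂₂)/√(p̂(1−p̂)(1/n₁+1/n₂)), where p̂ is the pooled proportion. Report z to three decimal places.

p̂₁ = 38/125 = 0.30400, p̂₂ = 362/860 = 0.42093.
Pooled p̂ = (38+362)/(125+860) = 400/985 = 0.40609.
SE = √(0.241181 × 0.00916279) = 0.04701.
z = (0.30400 − 0.42093)/0.04701 = -0.11693/0.04701 = -2.487.
p-value = P(Z > -2.487) ≈ 0.9936.

z = -2.487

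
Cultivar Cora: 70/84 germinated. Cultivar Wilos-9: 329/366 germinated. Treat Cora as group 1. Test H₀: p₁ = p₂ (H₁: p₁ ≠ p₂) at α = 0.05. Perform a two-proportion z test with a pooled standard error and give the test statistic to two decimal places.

z = -1.71

p̂₁ = 70/84 = 0.8333, p̂₂ = 329/366 = 0.8989.
Pooled p̂ = (70+329)/(84+366) = 399/450 = 0.8867.
SE = √(0.100489 × 0.014637) = 0.0384.
z = (0.8333 − 0.8989)/0.0384 = -0.0656/0.0384 = -1.71.
Two-sided p-value ≈ 2·Φ(−1.710) = 0.0873; since p > α = 0.05, fail to reject H₀.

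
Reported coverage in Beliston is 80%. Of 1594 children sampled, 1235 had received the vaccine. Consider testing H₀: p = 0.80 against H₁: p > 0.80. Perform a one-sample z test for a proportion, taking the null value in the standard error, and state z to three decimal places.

z = -2.517

p̂ = 1235/1594 = 0.77478.
SE = √(p₀(1−p₀)/n) = √(0.16/1594) = 0.01002.
z = (0.77478 − 0.8)/0.01002 = -0.02522/0.01002 = -2.517.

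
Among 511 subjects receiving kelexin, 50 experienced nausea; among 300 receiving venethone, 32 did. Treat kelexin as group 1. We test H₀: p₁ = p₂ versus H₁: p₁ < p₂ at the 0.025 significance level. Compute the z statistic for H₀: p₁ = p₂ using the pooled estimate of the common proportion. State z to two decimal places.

p̂₁ = 50/511 = 0.09785, p̂₂ = 32/300 = 0.10667.
Pooled p̂ = (50+32)/(511+300) = 82/811 = 0.10111.
SE = √(0.0908866 × 0.00529028) = 0.02193.
z = (0.09785 − 0.10667)/0.02193 = -0.00882/0.02193 = -0.40.
p-value = P(Z < -0.402) ≈ 0.3438, so at α = 0.025 we fail to reject H₀.

z = -0.40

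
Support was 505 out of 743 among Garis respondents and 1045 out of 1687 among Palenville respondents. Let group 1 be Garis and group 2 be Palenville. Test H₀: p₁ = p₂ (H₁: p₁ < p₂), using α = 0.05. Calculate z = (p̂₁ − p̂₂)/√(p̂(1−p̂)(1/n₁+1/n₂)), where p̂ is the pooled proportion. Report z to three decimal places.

z = 2.846

p̂₁ = 505/743 ≈ 0.679677, p̂₂ = 1045/1687 ≈ 0.619443.
Pooled p̂ = (505+1045)/(743+1687) = 1550/2430 = 0.637860.
SE = √(p̂(1−p̂)(1/n₁+1/n₂)) = √(0.637860·0.362140·0.00193866) = √(0.000447821) = 0.021162.
z = (0.679677 − 0.619443)/0.021162 = 0.060234/0.021162 = 2.846.
p-value = P(Z < 2.846) ≈ 0.9978; since p > α = 0.05, fail to reject H₀.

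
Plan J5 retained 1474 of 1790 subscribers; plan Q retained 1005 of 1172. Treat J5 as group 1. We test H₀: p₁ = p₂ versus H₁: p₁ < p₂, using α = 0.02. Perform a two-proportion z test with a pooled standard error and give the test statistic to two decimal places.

p̂₁ = 1474/1790 ≈ 0.8235, p̂₂ = 1005/1172 ≈ 0.8575.
Pooled p̂ = (1474+1005)/(1790+1172) = 2479/2962 = 0.8369.
SE = √(0.136475 × 0.0014119) = 0.0139.
z = (0.8235 − 0.8575)/0.0139 = -0.0340/0.0139 = -2.45.
p-value = P(Z < -2.453) ≈ 0.0071; since p < α = 0.02, reject H₀.

z = -2.45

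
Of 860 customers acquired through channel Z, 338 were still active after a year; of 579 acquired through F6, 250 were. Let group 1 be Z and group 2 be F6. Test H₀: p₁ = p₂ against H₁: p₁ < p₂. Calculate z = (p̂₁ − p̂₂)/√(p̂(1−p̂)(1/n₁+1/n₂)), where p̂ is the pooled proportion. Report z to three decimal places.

p̂₁ = 338/860 = 0.39302, p̂₂ = 250/579 = 0.43178.
Pooled p̂ = (338+250)/(860+579) = 588/1439 = 0.40862.
SE = √(0.241649 × 0.00288991) = 0.02643.
z = (0.39302 − 0.43178)/0.02643 = -0.03876/0.02643 = -1.467.
p-value = P(Z < -1.467) ≈ 0.0712.

z = -1.467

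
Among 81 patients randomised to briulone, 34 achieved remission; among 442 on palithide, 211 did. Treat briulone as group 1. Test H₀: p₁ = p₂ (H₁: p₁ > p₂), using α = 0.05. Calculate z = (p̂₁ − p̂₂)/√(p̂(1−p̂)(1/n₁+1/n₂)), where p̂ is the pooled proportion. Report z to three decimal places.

p̂₁ = 34/81 ≈ 0.419753, p̂₂ = 211/442 ≈ 0.477376.
Pooled p̂ = (34+211)/(81+442) = 245/523 = 0.468451.
SE = √(p̂(1−p̂)(1/n₁+1/n₂)) = √(0.468451·0.531549·0.0146081) = √(0.00363749) = 0.060312.
z = (0.419753 − 0.477376)/0.060312 = -0.057623/0.060312 = -0.955.
p-value = P(Z > -0.955) ≈ 0.8303. With α = 0.05, fail to reject H₀.

z = -0.955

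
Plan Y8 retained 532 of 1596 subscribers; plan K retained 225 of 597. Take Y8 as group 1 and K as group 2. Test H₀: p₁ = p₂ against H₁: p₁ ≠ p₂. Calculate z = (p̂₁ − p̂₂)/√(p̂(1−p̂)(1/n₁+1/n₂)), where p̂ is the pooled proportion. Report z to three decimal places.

z = -1.909

p̂₁ = 532/1596 ≈ 0.33333, p̂₂ = 225/597 ≈ 0.37688.
Pooled p̂ = (532+225)/(1596+597) = 757/2193 = 0.34519.
SE = √(0.226034 × 0.00230161) = 0.02281.
z = (0.33333 − 0.37688)/0.02281 = -0.04355/0.02281 = -1.909.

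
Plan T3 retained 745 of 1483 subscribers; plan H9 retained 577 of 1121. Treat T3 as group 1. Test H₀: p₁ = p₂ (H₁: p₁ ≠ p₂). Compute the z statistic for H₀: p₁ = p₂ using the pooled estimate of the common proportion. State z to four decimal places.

z = -0.6246

p̂₁ = 745/1483 ≈ 0.502360, p̂₂ = 577/1121 ≈ 0.514719.
Pooled p̂ = (745+577)/(1483+1121) = 1322/2604 = 0.507680.
SE = √(p̂(1−p̂)(1/n₁+1/n₂)) = √(0.507680·0.492320·0.00156637) = √(0.0003915) = 0.019786.
z = (0.502360 − 0.514719)/0.019786 = -0.012359/0.019786 = -0.6246.
Two-sided p-value ≈ 2·Φ(−0.625) = 0.5322.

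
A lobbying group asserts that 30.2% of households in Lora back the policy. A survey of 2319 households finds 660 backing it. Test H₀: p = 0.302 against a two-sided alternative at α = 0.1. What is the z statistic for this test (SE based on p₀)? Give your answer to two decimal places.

p̂ = 660/2319 = 0.28461.
Under H₀, SE = √(0.302·0.698/2319) = √(9.08995e-05) = 0.00953.
z = (0.28461 − 0.302)/0.00953 = -0.01739/0.00953 = -1.82.
p-value = 2·P(Z > 1.824) ≈ 0.0681, so at α = 0.1 we reject H₀.

z = -1.82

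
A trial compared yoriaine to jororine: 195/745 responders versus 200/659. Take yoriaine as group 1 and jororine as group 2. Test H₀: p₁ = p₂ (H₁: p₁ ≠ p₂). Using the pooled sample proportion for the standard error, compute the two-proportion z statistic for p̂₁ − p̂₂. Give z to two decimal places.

p̂₁ = 195/745 = 0.2617, p̂₂ = 200/659 = 0.3035.
Pooled p̂ = (195+200)/(745+659) = 395/1404 = 0.2813.
SE = √(0.202187 × 0.00285973) = 0.0240.
z = (0.2617 − 0.3035)/0.0240 = -0.0418/0.0240 = -1.74.

z = -1.74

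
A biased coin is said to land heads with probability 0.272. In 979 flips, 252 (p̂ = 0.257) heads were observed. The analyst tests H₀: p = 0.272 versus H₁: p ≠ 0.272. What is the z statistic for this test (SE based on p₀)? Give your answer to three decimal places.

p̂ = 252/979 = 0.25741.
Standard error under H₀: √(0.272×0.728/979) = 0.01422.
z = (0.25741 − 0.272)/0.01422 = -0.01459/0.01422 = -1.026.

z = -1.026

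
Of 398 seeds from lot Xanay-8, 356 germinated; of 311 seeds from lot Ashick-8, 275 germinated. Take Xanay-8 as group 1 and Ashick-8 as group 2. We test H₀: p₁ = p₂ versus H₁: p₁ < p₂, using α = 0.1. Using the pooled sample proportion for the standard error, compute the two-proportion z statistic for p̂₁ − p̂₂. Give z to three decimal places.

p̂₁ = 356/398 ≈ 0.89447, p̂₂ = 275/311 ≈ 0.88424.
Pooled p̂ = (356+275)/(398+311) = 631/709 = 0.88999.
SE = √(0.097911 × 0.005728) = 0.02368.
z = (0.89447 − 0.88424)/0.02368 = 0.01023/0.02368 = 0.432.
p-value = P(Z < 0.432) ≈ 0.6671. With α = 0.1, fail to reject H₀.

z = 0.432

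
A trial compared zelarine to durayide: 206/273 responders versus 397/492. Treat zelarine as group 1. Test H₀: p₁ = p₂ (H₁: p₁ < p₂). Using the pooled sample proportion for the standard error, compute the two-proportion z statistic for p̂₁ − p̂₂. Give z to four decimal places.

p̂₁ = 206/273 = 0.7545788, p̂₂ = 397/492 = 0.8069106.
Pooled p̂ = (206+397)/(273+492) = 603/765 = 0.7882353.
SE = √(p̂(1−p̂)(1/n₁+1/n₂)) = √(0.7882353·0.2117647·0.00569552) = √(0.000950699) = 0.0308334.
z = (0.7545788 − 0.8069106)/0.0308334 = -0.0523318/0.0308334 = -1.6972.
p-value = P(Z < -1.697) ≈ 0.0448.

z = -1.6972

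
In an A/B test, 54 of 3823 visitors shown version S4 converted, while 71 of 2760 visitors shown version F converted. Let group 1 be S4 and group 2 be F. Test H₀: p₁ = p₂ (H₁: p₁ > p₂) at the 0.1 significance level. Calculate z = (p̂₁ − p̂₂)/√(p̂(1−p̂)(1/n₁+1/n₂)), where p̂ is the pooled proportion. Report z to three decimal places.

p̂₁ = 54/3823 = 0.014125, p̂₂ = 71/2760 = 0.025725.
Pooled p̂ = (54+71)/(3823+2760) = 125/6583 = 0.018988.
SE = √(0.0186277 × 0.000623894) = 0.003409.
z = (0.014125 − 0.025725)/0.003409 = -0.011600/0.003409 = -3.403.
p-value = P(Z > -3.403) ≈ 0.9997. With α = 0.1, fail to reject H₀.

z = -3.403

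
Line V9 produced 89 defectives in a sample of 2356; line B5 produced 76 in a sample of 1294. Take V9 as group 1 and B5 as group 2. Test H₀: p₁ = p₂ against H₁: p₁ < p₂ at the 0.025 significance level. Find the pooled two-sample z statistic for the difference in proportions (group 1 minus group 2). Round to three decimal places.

z = -2.915

p̂₁ = 89/2356 ≈ 0.037776, p̂₂ = 76/1294 ≈ 0.058733.
Pooled p̂ = (89+76)/(2356+1294) = 165/3650 = 0.045205.
SE = √(0.0431619 × 0.00119725) = 0.007189.
z = (0.037776 − 0.058733)/0.007189 = -0.020957/0.007189 = -2.915.
p-value = P(Z < -2.915) ≈ 0.0018, so at α = 0.025 we reject H₀.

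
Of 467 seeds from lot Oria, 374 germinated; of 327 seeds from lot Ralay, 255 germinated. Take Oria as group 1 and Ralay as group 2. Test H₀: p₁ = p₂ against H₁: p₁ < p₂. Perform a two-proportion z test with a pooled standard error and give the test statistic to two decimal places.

p̂₁ = 374/467 = 0.8009, p̂₂ = 255/327 = 0.7798.
Pooled p̂ = (374+255)/(467+327) = 629/794 = 0.7922.
SE = √(p̂(1−p̂)(1/n₁+1/n₂)) = √(0.7922·0.2078·0.00519943) = √(0.000855952) = 0.0293.
z = (0.8009 − 0.7798)/0.0293 = 0.0211/0.0293 = 0.72.

z = 0.72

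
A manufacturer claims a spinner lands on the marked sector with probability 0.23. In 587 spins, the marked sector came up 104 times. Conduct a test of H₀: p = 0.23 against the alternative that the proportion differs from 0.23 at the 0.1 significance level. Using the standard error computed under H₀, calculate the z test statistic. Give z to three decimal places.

p̂ = 104/587 = 0.17717.
Under H₀, SE = √(0.23·0.77/587) = √(0.000301704) = 0.01737.
z = (0.17717 − 0.23)/0.01737 = -0.05283/0.01737 = -3.041.
p-value = 2·P(Z > 3.041) ≈ 0.0024; since p < α = 0.1, reject H₀.

z = -3.041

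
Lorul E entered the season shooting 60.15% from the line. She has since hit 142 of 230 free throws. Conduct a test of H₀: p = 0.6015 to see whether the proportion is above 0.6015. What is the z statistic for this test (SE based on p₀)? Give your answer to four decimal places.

z = 0.4923

p̂ = 142/230 = 0.6173913.
Standard error under H₀: √(0.6015×0.3985/230) = 0.0322826.
z = (0.6173913 − 0.6015)/0.0322826 = 0.0158913/0.0322826 = 0.4923.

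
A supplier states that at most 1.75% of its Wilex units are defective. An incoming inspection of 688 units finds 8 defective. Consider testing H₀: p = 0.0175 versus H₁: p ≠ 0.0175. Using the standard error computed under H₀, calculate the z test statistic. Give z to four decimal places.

p̂ = 8/688 = 0.011628.
SE = √(p₀(1−p₀)/n) = √(0.017194/688) = 0.004999.
z = (0.011628 − 0.0175)/0.004999 = -0.005872/0.004999 = -1.1746.

z = -1.1746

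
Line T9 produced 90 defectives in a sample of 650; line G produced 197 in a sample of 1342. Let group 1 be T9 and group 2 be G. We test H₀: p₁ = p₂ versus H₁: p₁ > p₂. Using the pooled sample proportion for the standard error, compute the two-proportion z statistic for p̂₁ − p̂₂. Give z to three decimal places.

z = -0.497

p̂₁ = 90/650 = 0.13846, p̂₂ = 197/1342 = 0.14680.
Pooled p̂ = (90+197)/(650+1342) = 287/1992 = 0.14408.
SE = √(0.123318 × 0.00228362) = 0.01678.
z = (0.13846 − 0.14680)/0.01678 = -0.00834/0.01678 = -0.497.
p-value = P(Z > -0.497) ≈ 0.6903.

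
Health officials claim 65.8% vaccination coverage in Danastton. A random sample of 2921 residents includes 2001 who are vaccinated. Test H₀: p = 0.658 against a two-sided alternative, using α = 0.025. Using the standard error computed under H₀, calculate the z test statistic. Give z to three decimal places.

p̂ = 2001/2921 ≈ 0.685039.
SE = √(p₀(1−p₀)/n) = √(0.22504/2921) = 0.008777.
z = (0.685039 − 0.658)/0.008777 = 0.027039/0.008777 = 3.081.
Two-sided p-value ≈ 2·Φ(−3.081) = 0.0021. With α = 0.025, reject H₀.

z = 3.081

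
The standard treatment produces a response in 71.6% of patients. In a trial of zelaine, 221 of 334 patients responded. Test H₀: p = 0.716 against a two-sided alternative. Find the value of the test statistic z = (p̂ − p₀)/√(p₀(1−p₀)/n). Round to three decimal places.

p̂ = 221/334 ≈ 0.66168.
Standard error under H₀: √(0.716×0.284/334) = 0.02467.
z = (0.66168 − 0.716)/0.02467 = -0.05432/0.02467 = -2.202.
Two-sided p-value ≈ 2·Φ(−2.202) = 0.0277.

z = -2.202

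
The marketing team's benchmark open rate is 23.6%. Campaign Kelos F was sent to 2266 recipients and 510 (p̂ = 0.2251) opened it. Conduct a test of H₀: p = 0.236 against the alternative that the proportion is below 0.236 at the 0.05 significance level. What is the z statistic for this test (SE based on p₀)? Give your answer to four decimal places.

p̂ = 510/2266 ≈ 0.2250662.
Standard error under H₀: √(0.236×0.764/2266) = 0.0089202.
z = (0.2250662 − 0.236)/0.0089202 = -0.0109338/0.0089202 = -1.2257.
p-value = P(Z < -1.226) ≈ 0.1101; since p > α = 0.05, fail to reject H₀.

z = -1.2257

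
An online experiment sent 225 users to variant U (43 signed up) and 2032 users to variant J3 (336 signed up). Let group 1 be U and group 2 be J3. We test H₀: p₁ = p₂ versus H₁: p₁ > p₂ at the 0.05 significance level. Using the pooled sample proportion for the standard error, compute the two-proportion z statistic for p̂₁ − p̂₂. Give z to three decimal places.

z = 0.981

p̂₁ = 43/225 = 0.19111, p̂₂ = 336/2032 = 0.16535.
Pooled p̂ = (43+336)/(225+2032) = 379/2257 = 0.16792.
SE = √(0.139724 × 0.00493657) = 0.02626.
z = (0.19111 − 0.16535)/0.02626 = 0.02576/0.02626 = 0.981.
p-value = P(Z > 0.981) ≈ 0.1634, so at α = 0.05 we fail to reject H₀.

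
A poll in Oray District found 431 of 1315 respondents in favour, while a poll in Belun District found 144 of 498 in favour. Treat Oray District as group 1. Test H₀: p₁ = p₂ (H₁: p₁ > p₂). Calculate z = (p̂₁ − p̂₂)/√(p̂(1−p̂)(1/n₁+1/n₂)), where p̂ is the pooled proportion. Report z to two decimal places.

z = 1.58

p̂₁ = 431/1315 ≈ 0.3278, p̂₂ = 144/498 ≈ 0.2892.
Pooled p̂ = (431+144)/(1315+498) = 575/1813 = 0.3172.
SE = √(0.216567 × 0.00276849) = 0.0245.
z = (0.3278 − 0.2892)/0.0245 = 0.0386/0.0245 = 1.58.
p-value = P(Z > 1.576) ≈ 0.0575.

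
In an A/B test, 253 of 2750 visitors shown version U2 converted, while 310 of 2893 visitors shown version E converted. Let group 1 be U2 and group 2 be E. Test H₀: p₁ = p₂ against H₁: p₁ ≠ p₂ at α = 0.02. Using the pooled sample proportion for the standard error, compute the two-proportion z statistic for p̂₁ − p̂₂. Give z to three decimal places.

z = -1.899

p̂₁ = 253/2750 ≈ 0.092000, p̂₂ = 310/2893 ≈ 0.107155.
Pooled p̂ = (253+310)/(2750+2893) = 563/5643 = 0.099770.
SE = √(p̂(1−p̂)(1/n₁+1/n₂)) = √(0.099770·0.900230·0.000709298) = √(6.37061e-05) = 0.007982.
z = (0.092000 − 0.107155)/0.007982 = -0.015155/0.007982 = -1.899.
Two-sided p-value ≈ 2·Φ(−1.899) = 0.0576, so at α = 0.02 we fail to reject H₀.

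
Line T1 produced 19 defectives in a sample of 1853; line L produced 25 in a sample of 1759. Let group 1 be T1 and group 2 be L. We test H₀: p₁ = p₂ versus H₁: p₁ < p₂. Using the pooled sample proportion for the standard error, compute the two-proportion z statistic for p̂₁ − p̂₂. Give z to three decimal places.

z = -1.084

p̂₁ = 19/1853 ≈ 0.010254, p̂₂ = 25/1759 ≈ 0.014213.
Pooled p̂ = (19+25)/(1853+1759) = 44/3612 = 0.012182.
SE = √(p̂(1−p̂)(1/n₁+1/n₂)) = √(0.012182·0.987818·0.00110817) = √(1.33349e-05) = 0.003652.
z = (0.010254 − 0.014213)/0.003652 = -0.003959/0.003652 = -1.084.
p-value = P(Z < -1.084) ≈ 0.1391.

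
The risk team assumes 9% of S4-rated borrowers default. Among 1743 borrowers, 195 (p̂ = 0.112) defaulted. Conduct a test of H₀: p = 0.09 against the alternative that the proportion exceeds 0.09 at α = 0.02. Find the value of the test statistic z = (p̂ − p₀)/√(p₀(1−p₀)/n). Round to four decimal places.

p̂ = 195/1743 = 0.1118761.
Under H₀, SE = √(0.09·0.91/1743) = √(4.6988e-05) = 0.0068548.
z = (0.1118761 − 0.09)/0.0068548 = 0.0218761/0.0068548 = 3.1914.
p-value = P(Z > 3.191) ≈ 0.0007; since p < α = 0.02, reject H₀.

z = 3.1914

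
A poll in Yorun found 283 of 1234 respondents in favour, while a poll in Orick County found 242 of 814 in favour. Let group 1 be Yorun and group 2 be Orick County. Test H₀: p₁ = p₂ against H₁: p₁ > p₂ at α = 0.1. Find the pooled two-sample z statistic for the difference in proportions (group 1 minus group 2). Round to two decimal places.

p̂₁ = 283/1234 ≈ 0.2293, p̂₂ = 242/814 ≈ 0.2973.
Pooled p̂ = (283+242)/(1234+814) = 525/2048 = 0.2563.
SE = √(0.190634 × 0.00203887) = 0.0197.
z = (0.2293 − 0.2973)/0.0197 = -0.0680/0.0197 = -3.45.
p-value = P(Z > -3.447) ≈ 0.9997; since p > α = 0.1, fail to reject H₀.

z = -3.45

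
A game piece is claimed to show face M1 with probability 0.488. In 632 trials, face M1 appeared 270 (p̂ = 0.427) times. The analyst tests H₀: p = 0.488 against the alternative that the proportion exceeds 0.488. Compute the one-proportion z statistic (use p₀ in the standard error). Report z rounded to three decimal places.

p̂ = 270/632 ≈ 0.42722.
Under H₀, SE = √(0.488·0.512/632) = √(0.000395342) = 0.01988.
z = (0.42722 − 0.488)/0.01988 = -0.06078/0.01988 = -3.057.
p-value = P(Z > -3.057) ≈ 0.9989.

z = -3.057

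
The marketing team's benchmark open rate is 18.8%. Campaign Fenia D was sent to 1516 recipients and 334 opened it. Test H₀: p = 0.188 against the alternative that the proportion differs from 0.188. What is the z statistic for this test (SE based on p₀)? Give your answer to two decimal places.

z = 3.22

p̂ = 334/1516 ≈ 0.22032.
Under H₀, SE = √(0.188·0.812/1516) = √(0.000100697) = 0.01003.
z = (0.22032 − 0.188)/0.01003 = 0.03232/0.01003 = 3.22.
p-value = 2·P(Z > 3.220) ≈ 0.0013.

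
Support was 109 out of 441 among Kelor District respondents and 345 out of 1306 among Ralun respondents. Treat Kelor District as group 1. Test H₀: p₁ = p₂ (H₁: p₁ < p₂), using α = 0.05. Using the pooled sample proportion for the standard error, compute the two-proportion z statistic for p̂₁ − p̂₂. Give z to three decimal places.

z = -0.704

p̂₁ = 109/441 = 0.24717, p̂₂ = 345/1306 = 0.26417.
Pooled p̂ = (109+345)/(441+1306) = 454/1747 = 0.25987.
SE = √(p̂(1−p̂)(1/n₁+1/n₂)) = √(0.25987·0.74013·0.00303327) = √(0.000583418) = 0.02415.
z = (0.24717 − 0.26417)/0.02415 = -0.01700/0.02415 = -0.704.
p-value = P(Z < -0.704) ≈ 0.2408. With α = 0.05, fail to reject H₀.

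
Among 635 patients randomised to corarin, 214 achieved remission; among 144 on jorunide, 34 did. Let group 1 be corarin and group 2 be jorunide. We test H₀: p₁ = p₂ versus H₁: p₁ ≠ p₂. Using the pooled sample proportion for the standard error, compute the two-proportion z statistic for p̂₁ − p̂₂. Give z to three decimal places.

z = 2.347

p̂₁ = 214/635 ≈ 0.33701, p̂₂ = 34/144 ≈ 0.23611.
Pooled p̂ = (214+34)/(635+144) = 248/779 = 0.31836.
SE = √(0.217006 × 0.00851925) = 0.04300.
z = (0.33701 − 0.23611)/0.04300 = 0.10090/0.04300 = 2.347.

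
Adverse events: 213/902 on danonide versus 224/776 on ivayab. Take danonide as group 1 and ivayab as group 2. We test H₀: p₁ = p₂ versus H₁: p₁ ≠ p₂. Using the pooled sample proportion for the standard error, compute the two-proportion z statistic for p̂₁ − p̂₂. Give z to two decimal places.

z = -2.44

p̂₁ = 213/902 = 0.23614, p̂₂ = 224/776 = 0.28866.
Pooled p̂ = (213+224)/(902+776) = 437/1678 = 0.26043.
SE = √(p̂(1−p̂)(1/n₁+1/n₂)) = √(0.26043·0.73957·0.00239731) = √(0.000461735) = 0.02149.
z = (0.23614 − 0.28866)/0.02149 = -0.05252/0.02149 = -2.44.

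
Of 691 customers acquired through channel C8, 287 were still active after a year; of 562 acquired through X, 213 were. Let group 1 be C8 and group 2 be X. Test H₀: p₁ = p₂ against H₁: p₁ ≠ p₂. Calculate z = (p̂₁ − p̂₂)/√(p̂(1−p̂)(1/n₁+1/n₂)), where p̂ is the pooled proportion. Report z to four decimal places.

z = 1.3063

p̂₁ = 287/691 = 0.415340, p̂₂ = 213/562 = 0.379004.
Pooled p̂ = (287+213)/(691+562) = 500/1253 = 0.399042.
SE = √(p̂(1−p̂)(1/n₁+1/n₂)) = √(0.399042·0.600958·0.00322654) = √(0.000773748) = 0.027816.
z = (0.415340 − 0.379004)/0.027816 = 0.036336/0.027816 = 1.3063.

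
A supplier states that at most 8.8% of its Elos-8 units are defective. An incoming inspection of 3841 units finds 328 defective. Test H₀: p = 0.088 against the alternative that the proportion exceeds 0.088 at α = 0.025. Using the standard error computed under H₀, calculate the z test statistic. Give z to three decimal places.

z = -0.570

p̂ = 328/3841 = 0.085394.
Under H₀, SE = √(0.088·0.912/3841) = √(2.08946e-05) = 0.004571.
z = (0.085394 − 0.088)/0.004571 = -0.002606/0.004571 = -0.570.
p-value = P(Z > -0.570) ≈ 0.7157. With α = 0.025, fail to reject H₀.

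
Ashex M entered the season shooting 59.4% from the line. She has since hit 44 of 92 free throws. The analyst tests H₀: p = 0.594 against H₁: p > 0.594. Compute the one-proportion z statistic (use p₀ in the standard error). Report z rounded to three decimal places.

p̂ = 44/92 ≈ 0.47826.
Under H₀, SE = √(0.594·0.406/92) = √(0.00262135) = 0.05120.
z = (0.47826 − 0.594)/0.05120 = -0.11574/0.05120 = -2.261.
p-value = P(Z > -2.261) ≈ 0.9881.

z = -2.261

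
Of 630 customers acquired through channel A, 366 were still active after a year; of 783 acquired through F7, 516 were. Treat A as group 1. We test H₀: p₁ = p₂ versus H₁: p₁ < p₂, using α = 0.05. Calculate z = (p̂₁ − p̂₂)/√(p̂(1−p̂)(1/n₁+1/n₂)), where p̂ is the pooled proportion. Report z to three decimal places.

p̂₁ = 366/630 ≈ 0.58095, p̂₂ = 516/783 ≈ 0.65900.
Pooled p̂ = (366+516)/(630+783) = 882/1413 = 0.62420.
SE = √(0.234573 × 0.00286444) = 0.02592.
z = (0.58095 − 0.65900)/0.02592 = -0.07805/0.02592 = -3.011.
p-value = P(Z < -3.011) ≈ 0.0013, so at α = 0.05 we reject H₀.

z = -3.011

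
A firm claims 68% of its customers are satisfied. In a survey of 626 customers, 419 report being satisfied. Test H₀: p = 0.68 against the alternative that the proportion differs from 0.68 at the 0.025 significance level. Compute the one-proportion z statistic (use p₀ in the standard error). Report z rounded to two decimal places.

z = -0.57

p̂ = 419/626 = 0.66933.
Under H₀, SE = √(0.68·0.32/626) = √(0.000347604) = 0.01864.
z = (0.66933 − 0.68)/0.01864 = -0.01067/0.01864 = -0.57.
p-value = 2·P(Z > 0.572) ≈ 0.5671. With α = 0.025, fail to reject H₀.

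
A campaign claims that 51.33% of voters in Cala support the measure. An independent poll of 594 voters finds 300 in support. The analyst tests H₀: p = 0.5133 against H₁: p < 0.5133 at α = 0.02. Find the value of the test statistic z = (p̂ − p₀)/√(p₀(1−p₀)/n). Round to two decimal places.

p̂ = 300/594 = 0.5051.
SE = √(p₀(1−p₀)/n) = √(0.24982/594) = 0.0205.
z = (0.5051 − 0.5133)/0.0205 = -0.0082/0.0205 = -0.40.
p-value = P(Z < -0.402) ≈ 0.3437, so at α = 0.02 we fail to reject H₀.

z = -0.40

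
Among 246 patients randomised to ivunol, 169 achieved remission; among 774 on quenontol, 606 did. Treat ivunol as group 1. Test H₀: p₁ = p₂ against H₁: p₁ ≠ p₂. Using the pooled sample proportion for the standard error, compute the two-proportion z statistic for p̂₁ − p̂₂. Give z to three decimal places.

p̂₁ = 169/246 = 0.68699, p̂₂ = 606/774 = 0.78295.
Pooled p̂ = (169+606)/(246+774) = 775/1020 = 0.75980.
SE = √(p̂(1−p̂)(1/n₁+1/n₂)) = √(0.75980·0.24020·0.00535703) = √(0.000977668) = 0.03127.
z = (0.68699 − 0.78295)/0.03127 = -0.09596/0.03127 = -3.069.
p-value = 2·P(Z > 3.069) ≈ 0.0021.

z = -3.069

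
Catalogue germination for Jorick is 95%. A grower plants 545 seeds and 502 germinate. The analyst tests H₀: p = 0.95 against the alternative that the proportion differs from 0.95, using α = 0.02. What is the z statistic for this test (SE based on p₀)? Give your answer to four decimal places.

p̂ = 502/545 = 0.9211009.
Standard error under H₀: √(0.95×0.05/545) = 0.0093357.
z = (0.9211009 − 0.95)/0.0093357 = -0.0288991/0.0093357 = -3.0955.
p-value = 2·P(Z > 3.096) ≈ 0.0020, so at α = 0.02 we reject H₀.

z = -3.0955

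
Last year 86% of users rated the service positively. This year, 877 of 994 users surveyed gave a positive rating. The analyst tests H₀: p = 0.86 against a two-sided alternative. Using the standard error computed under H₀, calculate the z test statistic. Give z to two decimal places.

z = 2.03

p̂ = 877/994 ≈ 0.8823.
Under H₀, SE = √(0.86·0.14/994) = √(0.000121127) = 0.0110.
z = (0.8823 − 0.86)/0.0110 = 0.0223/0.0110 = 2.03.
p-value = 2·P(Z > 2.026) ≈ 0.0428.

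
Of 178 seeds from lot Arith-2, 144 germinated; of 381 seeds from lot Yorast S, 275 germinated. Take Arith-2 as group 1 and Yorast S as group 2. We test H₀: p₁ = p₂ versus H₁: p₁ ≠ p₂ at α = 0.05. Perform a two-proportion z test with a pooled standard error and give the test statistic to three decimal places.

z = 2.217

p̂₁ = 144/178 ≈ 0.80899, p̂₂ = 275/381 ≈ 0.72178.
Pooled p̂ = (144+275)/(178+381) = 419/559 = 0.74955.
SE = √(p̂(1−p̂)(1/n₁+1/n₂)) = √(0.74955·0.25045·0.00824265) = √(0.00154734) = 0.03934.
z = (0.80899 − 0.72178)/0.03934 = 0.08721/0.03934 = 2.217.
p-value = 2·P(Z > 2.217) ≈ 0.0266; since p < α = 0.05, reject H₀.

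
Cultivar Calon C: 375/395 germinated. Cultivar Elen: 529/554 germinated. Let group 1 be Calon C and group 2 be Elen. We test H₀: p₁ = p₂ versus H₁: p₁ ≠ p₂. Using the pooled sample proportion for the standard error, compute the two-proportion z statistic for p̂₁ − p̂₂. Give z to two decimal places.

p̂₁ = 375/395 = 0.9494, p̂₂ = 529/554 = 0.9549.
Pooled p̂ = (375+529)/(395+554) = 904/949 = 0.9526.
SE = √(0.0451698 × 0.0043367) = 0.0140.
z = (0.9494 − 0.9549)/0.0140 = -0.0055/0.0140 = -0.39.

z = -0.39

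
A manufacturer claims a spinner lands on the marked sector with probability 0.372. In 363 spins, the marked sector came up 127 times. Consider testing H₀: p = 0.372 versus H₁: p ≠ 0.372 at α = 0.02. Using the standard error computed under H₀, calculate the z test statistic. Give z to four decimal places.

p̂ = 127/363 = 0.349862.
Standard error under H₀: √(0.372×0.628/363) = 0.025369.
z = (0.349862 − 0.372)/0.025369 = -0.022138/0.025369 = -0.8726.
Two-sided p-value ≈ 2·Φ(−0.873) = 0.3829, so at α = 0.02 we fail to reject H₀.

z = -0.8726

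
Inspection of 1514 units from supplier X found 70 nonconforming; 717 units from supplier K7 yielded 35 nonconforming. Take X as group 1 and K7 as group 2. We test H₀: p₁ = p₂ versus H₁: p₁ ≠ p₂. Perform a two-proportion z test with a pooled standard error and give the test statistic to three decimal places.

p̂₁ = 70/1514 = 0.046235, p̂₂ = 35/717 = 0.048815.
Pooled p̂ = (70+35)/(1514+717) = 105/2231 = 0.047064.
SE = √(0.0448491 × 0.0020552) = 0.009601.
z = (0.046235 − 0.048815)/0.009601 = -0.002580/0.009601 = -0.269.

z = -0.269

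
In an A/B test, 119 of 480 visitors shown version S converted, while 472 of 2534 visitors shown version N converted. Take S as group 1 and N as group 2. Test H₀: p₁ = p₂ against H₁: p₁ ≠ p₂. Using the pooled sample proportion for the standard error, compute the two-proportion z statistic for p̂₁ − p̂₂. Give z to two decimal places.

p̂₁ = 119/480 = 0.24792, p̂₂ = 472/2534 = 0.18627.
Pooled p̂ = (119+472)/(480+2534) = 591/3014 = 0.19608.
SE = √(p̂(1−p̂)(1/n₁+1/n₂)) = √(0.19608·0.80392·0.00247797) = √(0.000390616) = 0.01976.
z = (0.24792 − 0.18627)/0.01976 = 0.06165/0.01976 = 3.12.

z = 3.12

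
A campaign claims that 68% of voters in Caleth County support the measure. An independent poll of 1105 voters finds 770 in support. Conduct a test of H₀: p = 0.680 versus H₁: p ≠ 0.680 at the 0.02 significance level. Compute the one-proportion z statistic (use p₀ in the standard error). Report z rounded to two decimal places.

p̂ = 770/1105 ≈ 0.6968.
SE = √(p₀(1−p₀)/n) = √(0.2176/1105) = 0.0140.
z = (0.6968 − 0.68)/0.0140 = 0.0168/0.0140 = 1.20.
p-value = 2·P(Z > 1.200) ≈ 0.2303. With α = 0.02, fail to reject H₀.

z = 1.20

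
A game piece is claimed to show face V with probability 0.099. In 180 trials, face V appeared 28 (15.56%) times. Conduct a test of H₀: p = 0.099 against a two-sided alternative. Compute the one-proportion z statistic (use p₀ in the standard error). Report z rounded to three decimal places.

z = 2.541

p̂ = 28/180 ≈ 0.15556.
Standard error under H₀: √(0.099×0.901/180) = 0.02226.
z = (0.15556 − 0.099)/0.02226 = 0.05656/0.02226 = 2.541.
Two-sided p-value ≈ 2·Φ(−2.541) = 0.0111.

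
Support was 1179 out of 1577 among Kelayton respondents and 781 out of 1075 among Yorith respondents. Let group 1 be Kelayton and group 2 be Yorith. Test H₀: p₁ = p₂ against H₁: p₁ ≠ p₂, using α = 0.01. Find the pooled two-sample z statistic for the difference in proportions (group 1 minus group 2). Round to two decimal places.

z = 1.22

p̂₁ = 1179/1577 ≈ 0.74762, p̂₂ = 781/1075 ≈ 0.72651.
Pooled p̂ = (1179+781)/(1577+1075) = 1960/2652 = 0.73906.
SE = √(p̂(1−p̂)(1/n₁+1/n₂)) = √(0.73906·0.26094·0.00156435) = √(0.000301681) = 0.01737.
z = (0.74762 − 0.72651)/0.01737 = 0.02111/0.01737 = 1.22.
Two-sided p-value ≈ 2·Φ(−1.215) = 0.2242; since p > α = 0.01, fail to reject H₀.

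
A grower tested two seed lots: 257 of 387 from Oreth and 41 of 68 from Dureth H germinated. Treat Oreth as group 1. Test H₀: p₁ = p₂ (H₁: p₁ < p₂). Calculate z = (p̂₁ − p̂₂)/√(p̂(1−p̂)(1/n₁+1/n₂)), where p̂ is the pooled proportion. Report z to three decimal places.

z = 0.978

p̂₁ = 257/387 = 0.66408, p̂₂ = 41/68 = 0.60294.
Pooled p̂ = (257+41)/(387+68) = 298/455 = 0.65495.
SE = √(0.225992 × 0.0172899) = 0.06251.
z = (0.66408 − 0.60294)/0.06251 = 0.06114/0.06251 = 0.978.
p-value = P(Z < 0.978) ≈ 0.8360.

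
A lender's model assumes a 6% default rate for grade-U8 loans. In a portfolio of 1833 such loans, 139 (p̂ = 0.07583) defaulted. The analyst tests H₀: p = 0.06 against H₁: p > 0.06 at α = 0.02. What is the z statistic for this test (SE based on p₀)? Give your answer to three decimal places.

z = 2.854

p̂ = 139/1833 = 0.075832.
Under H₀, SE = √(0.06·0.94/1833) = √(3.07692e-05) = 0.005547.
z = (0.075832 − 0.06)/0.005547 = 0.015832/0.005547 = 2.854.
p-value = P(Z > 2.854) ≈ 0.0022, so at α = 0.02 we reject H₀.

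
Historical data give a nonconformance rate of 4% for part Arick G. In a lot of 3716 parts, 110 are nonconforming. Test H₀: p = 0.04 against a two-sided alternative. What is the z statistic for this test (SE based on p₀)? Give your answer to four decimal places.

z = -3.2347

p̂ = 110/3716 ≈ 0.0296017.
Standard error under H₀: √(0.04×0.96/3716) = 0.0032146.
z = (0.0296017 − 0.04)/0.0032146 = -0.0103983/0.0032146 = -3.2347.
p-value = 2·P(Z > 3.235) ≈ 0.0012.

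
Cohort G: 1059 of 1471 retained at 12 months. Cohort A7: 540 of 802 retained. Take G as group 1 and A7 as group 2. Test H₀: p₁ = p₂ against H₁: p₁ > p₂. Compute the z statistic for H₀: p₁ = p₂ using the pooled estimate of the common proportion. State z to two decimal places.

z = 2.32

p̂₁ = 1059/1471 ≈ 0.71992, p̂₂ = 540/802 ≈ 0.67332.
Pooled p̂ = (1059+540)/(1471+802) = 1599/2273 = 0.70348.
SE = √(0.208598 × 0.00192669) = 0.02005.
z = (0.71992 − 0.67332)/0.02005 = 0.04660/0.02005 = 2.32.
p-value = P(Z > 2.325) ≈ 0.0100.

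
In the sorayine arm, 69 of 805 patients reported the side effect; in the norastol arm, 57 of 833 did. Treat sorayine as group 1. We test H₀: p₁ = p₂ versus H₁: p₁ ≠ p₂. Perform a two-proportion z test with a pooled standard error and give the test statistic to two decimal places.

p̂₁ = 69/805 ≈ 0.0857, p̂₂ = 57/833 ≈ 0.0684.
Pooled p̂ = (69+57)/(805+833) = 126/1638 = 0.0769.
SE = √(p̂(1−p̂)(1/n₁+1/n₂)) = √(0.0769·0.9231·0.00244272) = √(0.000173447) = 0.0132.
z = (0.0857 − 0.0684)/0.0132 = 0.0173/0.0132 = 1.31.
p-value = 2·P(Z > 1.313) ≈ 0.1893.

z = 1.31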